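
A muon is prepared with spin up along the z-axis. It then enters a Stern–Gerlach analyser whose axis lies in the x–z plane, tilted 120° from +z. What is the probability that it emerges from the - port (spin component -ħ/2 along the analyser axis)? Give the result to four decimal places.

0.7500

For spin-½, the probability of finding spin-up along an axis at angle θ to the initial spin direction is cos²(θ/2); spin-down is sin²(θ/2).
θ = 120°, so P = sin²(60°) ≈ 0.7500.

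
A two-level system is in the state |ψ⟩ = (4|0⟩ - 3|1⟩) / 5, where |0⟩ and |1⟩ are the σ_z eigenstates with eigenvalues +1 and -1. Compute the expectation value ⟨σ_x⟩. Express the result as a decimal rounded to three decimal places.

-0.960

⟨σ_x⟩ = 2 Re(a* b)/(|a|²+|b|²) with a = 4, b = -3.
a* b = -12, so ⟨σ_x⟩ = -24/25.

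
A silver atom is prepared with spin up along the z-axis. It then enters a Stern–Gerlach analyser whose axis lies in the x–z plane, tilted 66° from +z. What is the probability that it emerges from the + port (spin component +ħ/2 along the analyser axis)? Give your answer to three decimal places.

0.703

For spin-½, the probability of finding spin-up along an axis at angle θ to the initial spin direction is cos²(θ/2); spin-down is sin²(θ/2).
θ = 66°, so P = cos²(33°) ≈ 0.703.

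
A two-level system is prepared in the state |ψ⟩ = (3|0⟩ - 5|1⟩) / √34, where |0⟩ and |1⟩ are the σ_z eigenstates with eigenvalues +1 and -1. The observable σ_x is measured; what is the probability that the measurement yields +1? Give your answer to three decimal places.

0.059

|+x⟩ = (|0⟩ + |1⟩)/√2, so ⟨+x|ψ⟩ = (-2) / (√2·√34).
P = |-2|² / 68 = 4/68.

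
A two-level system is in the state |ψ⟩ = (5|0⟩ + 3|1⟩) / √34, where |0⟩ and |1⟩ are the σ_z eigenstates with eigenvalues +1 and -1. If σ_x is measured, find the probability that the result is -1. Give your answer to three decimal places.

|-x⟩ = (|0⟩ - |1⟩)/√2, so ⟨-x|ψ⟩ = (2) / (√2·√34).
P = |2|² / 68 = 4/68.

0.059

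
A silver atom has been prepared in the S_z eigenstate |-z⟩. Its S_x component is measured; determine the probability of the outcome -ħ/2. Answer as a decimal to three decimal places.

0.500

In the S_z basis, |-z⟩ = |-z⟩ and |-x⟩ = (|+z⟩ - |-z⟩)/√2.
|⟨-x|-z⟩|² = 1/2.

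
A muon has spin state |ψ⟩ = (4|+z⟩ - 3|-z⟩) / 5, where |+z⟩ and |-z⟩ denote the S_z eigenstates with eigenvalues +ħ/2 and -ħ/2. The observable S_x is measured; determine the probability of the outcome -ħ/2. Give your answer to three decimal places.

|-x⟩ = (|+z⟩ - |-z⟩)/√2, so ⟨-x|ψ⟩ = (7) / (√2·5).
P = |7|² / 50 = 49/50.

0.980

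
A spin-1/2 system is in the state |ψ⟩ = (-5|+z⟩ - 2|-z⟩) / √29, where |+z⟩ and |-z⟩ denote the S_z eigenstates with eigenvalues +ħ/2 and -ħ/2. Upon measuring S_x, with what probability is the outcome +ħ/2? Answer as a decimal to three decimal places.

|+x⟩ = (|+z⟩ + |-z⟩)/√2, so ⟨+x|ψ⟩ = (-7) / (√2·√29).
P = |-7|² / 58 = 49/58.

0.845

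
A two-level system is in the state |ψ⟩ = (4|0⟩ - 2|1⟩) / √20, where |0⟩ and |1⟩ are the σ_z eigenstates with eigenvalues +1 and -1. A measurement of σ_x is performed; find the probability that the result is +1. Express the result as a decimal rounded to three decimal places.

|+x⟩ = (|0⟩ + |1⟩)/√2, so ⟨+x|ψ⟩ = (2) / (√2·√20).
P = |2|² / 40 = 4/40.

0.100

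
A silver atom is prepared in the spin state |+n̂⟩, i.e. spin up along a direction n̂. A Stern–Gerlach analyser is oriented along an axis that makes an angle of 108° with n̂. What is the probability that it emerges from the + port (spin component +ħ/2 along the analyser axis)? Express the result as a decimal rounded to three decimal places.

For spin-½, the probability of finding spin-up along an axis at angle θ to the initial spin direction is cos²(θ/2); spin-down is sin²(θ/2).
θ = 108°, so P = cos²(54°) ≈ 0.345.

0.345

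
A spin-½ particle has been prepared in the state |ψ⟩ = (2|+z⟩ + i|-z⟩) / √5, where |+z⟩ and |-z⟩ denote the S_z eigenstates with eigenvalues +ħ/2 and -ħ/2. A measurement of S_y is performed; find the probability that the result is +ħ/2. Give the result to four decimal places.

|+y⟩ = (|+z⟩ + i|-z⟩)/√2, so ⟨+y|ψ⟩ = (3) / (√2·√5).
P = |3|² / 10 = 9/10.

0.9000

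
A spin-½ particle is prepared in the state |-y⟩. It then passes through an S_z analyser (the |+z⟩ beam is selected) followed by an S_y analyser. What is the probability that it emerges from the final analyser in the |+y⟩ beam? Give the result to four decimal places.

First analyser (S_z): from |-y⟩, P(|+z⟩) = 1/2.
After stage 1 the state is |+z⟩; P(|+y⟩) = |⟨+y|+z⟩|² = 1/2.
Joint probability = 1/2 × 1/2 = 0.2500.

0.2500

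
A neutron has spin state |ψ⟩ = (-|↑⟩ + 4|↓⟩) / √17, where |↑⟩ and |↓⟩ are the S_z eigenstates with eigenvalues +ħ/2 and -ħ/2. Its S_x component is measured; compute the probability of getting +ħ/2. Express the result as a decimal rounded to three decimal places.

|+x⟩ = (|↑⟩ + |↓⟩)/√2, so ⟨+x|ψ⟩ = (3) / (√2·√17).
P = |3|² / 34 = 9/34.

0.265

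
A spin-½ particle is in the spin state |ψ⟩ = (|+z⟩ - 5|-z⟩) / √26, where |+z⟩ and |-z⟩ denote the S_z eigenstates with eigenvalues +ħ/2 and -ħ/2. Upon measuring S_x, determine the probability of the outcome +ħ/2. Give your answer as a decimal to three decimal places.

0.308

|+x⟩ = (|+z⟩ + |-z⟩)/√2, so ⟨+x|ψ⟩ = (-4) / (√2·√26).
P = |-4|² / 52 = 16/52.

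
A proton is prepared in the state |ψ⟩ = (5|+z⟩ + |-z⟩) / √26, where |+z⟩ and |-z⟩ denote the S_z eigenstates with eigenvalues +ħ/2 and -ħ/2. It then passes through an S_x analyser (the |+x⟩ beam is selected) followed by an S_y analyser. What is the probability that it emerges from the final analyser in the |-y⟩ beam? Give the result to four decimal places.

First analyser (S_x): P(|+x⟩) = |⟨+x|ψ⟩|² = 36/52.
After stage 1 the state is |+x⟩; P(|-y⟩) = |⟨-y|+x⟩|² = 1/2.
Joint probability = 36/52 × 1/2 = 0.3462.

0.3462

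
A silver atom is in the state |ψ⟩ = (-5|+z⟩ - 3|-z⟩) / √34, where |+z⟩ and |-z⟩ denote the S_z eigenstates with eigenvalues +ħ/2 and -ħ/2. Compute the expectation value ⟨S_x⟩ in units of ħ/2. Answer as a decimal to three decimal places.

⟨σ_x⟩ = 2 Re(a* b)/(|a|²+|b|²) with a = -5, b = -3.
a* b = 15, so ⟨σ_x⟩ = 30/34.
⟨S_x⟩ = (ħ/2)·⟨σ_x⟩.

0.882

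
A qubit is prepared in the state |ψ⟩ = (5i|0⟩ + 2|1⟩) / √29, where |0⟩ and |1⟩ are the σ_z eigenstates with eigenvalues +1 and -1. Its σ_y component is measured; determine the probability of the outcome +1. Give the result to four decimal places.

|+y⟩ = (|0⟩ + i|1⟩)/√2, so ⟨+y|ψ⟩ = (3i) / (√2·√29).
P = |3i|² / 58 = 9/58.

0.1552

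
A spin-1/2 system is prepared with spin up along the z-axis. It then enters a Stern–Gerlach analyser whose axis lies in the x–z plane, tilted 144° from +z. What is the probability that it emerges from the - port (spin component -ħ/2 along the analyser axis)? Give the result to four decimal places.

0.9045

For spin-½, the probability of finding spin-up along an axis at angle θ to the initial spin direction is cos²(θ/2); spin-down is sin²(θ/2).
θ = 144°, so P = sin²(72°) ≈ 0.9045.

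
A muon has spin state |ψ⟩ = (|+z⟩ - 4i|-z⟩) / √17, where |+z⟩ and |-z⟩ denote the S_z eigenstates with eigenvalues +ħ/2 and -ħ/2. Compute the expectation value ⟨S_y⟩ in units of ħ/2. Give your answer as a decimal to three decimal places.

⟨σ_y⟩ = 2 Im(a* b)/(|a|²+|b|²) with a = 1, b = -4i.
a* b = -4i, so ⟨σ_y⟩ = -8/17.
⟨S_y⟩ = (ħ/2)·⟨σ_y⟩.

-0.471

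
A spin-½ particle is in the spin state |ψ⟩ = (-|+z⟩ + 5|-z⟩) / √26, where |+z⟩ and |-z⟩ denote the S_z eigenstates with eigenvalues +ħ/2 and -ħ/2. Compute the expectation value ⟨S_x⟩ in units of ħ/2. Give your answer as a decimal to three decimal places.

-0.385

⟨σ_x⟩ = 2 Re(a* b)/(|a|²+|b|²) with a = -1, b = 5.
a* b = -5, so ⟨σ_x⟩ = -10/26.
⟨S_x⟩ = (ħ/2)·⟨σ_x⟩.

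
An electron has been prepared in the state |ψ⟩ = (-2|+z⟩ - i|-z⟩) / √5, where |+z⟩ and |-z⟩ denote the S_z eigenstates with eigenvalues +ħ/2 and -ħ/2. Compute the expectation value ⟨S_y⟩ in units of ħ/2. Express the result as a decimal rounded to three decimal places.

⟨σ_y⟩ = 2 Im(a* b)/(|a|²+|b|²) with a = -2, b = -i.
a* b = 2i, so ⟨σ_y⟩ = 4/5.
⟨S_y⟩ = (ħ/2)·⟨σ_y⟩.

0.800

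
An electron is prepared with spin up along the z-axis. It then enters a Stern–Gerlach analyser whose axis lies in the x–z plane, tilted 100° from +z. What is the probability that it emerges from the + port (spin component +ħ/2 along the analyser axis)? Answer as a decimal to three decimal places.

For spin-½, the probability of finding spin-up along an axis at angle θ to the initial spin direction is cos²(θ/2); spin-down is sin²(θ/2).
θ = 100°, so P = cos²(50°) ≈ 0.413.

0.413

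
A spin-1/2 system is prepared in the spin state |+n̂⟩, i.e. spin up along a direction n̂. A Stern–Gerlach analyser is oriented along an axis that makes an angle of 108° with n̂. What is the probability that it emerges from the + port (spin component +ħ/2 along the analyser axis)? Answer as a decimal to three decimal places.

For spin-½, the probability of finding spin-up along an axis at angle θ to the initial spin direction is cos²(θ/2); spin-down is sin²(θ/2).
θ = 108°, so P = cos²(54°) ≈ 0.345.

0.345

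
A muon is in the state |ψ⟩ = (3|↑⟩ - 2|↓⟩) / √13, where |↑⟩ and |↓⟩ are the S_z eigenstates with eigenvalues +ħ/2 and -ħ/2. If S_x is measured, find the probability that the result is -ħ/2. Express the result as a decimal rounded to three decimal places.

|-x⟩ = (|↑⟩ - |↓⟩)/√2, so ⟨-x|ψ⟩ = (5) / (√2·√13).
P = |5|² / 26 = 25/26.

0.962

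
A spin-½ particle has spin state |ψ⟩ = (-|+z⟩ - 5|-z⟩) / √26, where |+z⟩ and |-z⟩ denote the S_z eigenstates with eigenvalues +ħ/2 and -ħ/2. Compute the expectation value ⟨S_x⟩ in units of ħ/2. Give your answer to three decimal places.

⟨σ_x⟩ = 2 Re(a* b)/(|a|²+|b|²) with a = -1, b = -5.
a* b = 5, so ⟨σ_x⟩ = 10/26.
⟨S_x⟩ = (ħ/2)·⟨σ_x⟩.

0.385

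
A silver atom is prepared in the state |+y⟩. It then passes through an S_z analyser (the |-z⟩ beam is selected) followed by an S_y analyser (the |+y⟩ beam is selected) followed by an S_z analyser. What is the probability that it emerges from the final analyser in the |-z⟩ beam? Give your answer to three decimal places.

0.125

First analyser (S_z): from |+y⟩, P(|-z⟩) = 1/2.
After stage 1 the state is |-z⟩; P(|+y⟩) = |⟨+y|-z⟩|² = 1/2.
After stage 2 the state is |+y⟩; P(|-z⟩) = |⟨-z|+y⟩|² = 1/2.
Joint probability = 1/2 × 1/2 × 1/2 = 0.125.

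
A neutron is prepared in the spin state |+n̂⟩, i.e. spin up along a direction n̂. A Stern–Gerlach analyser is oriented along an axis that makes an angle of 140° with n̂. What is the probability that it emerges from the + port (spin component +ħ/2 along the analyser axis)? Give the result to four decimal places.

For spin-½, the probability of finding spin-up along an axis at angle θ to the initial spin direction is cos²(θ/2); spin-down is sin²(θ/2).
θ = 140°, so P = cos²(70°) ≈ 0.1170.

0.1170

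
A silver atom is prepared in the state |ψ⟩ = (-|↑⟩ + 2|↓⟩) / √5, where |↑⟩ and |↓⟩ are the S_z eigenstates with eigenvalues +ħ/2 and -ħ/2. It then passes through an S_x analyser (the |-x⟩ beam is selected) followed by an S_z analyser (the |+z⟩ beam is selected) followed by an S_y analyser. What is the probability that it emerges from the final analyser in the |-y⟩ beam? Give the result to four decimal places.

0.2250

First analyser (S_x): P(|-x⟩) = |⟨-x|ψ⟩|² = 9/10.
After stage 1 the state is |-x⟩; P(|+z⟩) = |⟨+z|-x⟩|² = 1/2.
After stage 2 the state is |+z⟩; P(|-y⟩) = |⟨-y|+z⟩|² = 1/2.
Joint probability = 9/10 × 1/2 × 1/2 = 0.2250.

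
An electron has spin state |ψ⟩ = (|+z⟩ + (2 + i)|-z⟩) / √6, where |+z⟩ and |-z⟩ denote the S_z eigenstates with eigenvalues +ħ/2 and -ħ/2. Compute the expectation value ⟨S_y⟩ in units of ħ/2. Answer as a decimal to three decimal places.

⟨σ_y⟩ = 2 Im(a* b)/(|a|²+|b|²) with a = 1, b = (2 + i).
a* b = (2 + i), so ⟨σ_y⟩ = 2/6.
⟨S_y⟩ = (ħ/2)·⟨σ_y⟩.

0.333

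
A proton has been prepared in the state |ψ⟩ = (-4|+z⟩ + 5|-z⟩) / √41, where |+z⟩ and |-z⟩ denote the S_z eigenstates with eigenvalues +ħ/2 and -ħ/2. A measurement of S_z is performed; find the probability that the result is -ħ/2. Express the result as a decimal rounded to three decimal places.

0.610

The -ħ/2 outcome corresponds to |-z⟩. Its amplitude in |ψ⟩ is 5/√41.
P = |5|² / 41 = 25/41.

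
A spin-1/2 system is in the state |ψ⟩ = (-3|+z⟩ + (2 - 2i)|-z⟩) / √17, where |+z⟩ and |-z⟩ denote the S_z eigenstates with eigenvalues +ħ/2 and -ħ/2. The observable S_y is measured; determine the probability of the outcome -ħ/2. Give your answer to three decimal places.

|-y⟩ = (|+z⟩ - i|-z⟩)/√2, so ⟨-y|ψ⟩ = (-1 + 2i) / (√2·√17).
P = |-1 + 2i|² / 34 = 5/34.

0.147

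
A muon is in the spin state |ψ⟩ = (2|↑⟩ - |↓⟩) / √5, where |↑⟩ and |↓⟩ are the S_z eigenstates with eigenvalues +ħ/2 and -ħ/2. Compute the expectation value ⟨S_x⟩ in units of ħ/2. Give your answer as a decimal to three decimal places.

⟨σ_x⟩ = 2 Re(a* b)/(|a|²+|b|²) with a = 2, b = -1.
a* b = -2, so ⟨σ_x⟩ = -4/5.
⟨S_x⟩ = (ħ/2)·⟨σ_x⟩.

-0.800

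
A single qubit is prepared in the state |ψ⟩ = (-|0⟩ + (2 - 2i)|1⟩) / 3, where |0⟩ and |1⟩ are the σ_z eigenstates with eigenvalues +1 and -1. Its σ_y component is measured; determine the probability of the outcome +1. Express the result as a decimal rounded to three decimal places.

|+y⟩ = (|0⟩ + i|1⟩)/√2, so ⟨+y|ψ⟩ = (-3 - 2i) / (√2·3).
P = |-3 - 2i|² / 18 = 13/18.

0.722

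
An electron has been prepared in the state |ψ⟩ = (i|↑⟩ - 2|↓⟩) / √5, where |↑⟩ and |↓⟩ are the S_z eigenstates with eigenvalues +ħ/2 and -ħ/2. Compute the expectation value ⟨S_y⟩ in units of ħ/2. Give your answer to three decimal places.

0.800

⟨σ_y⟩ = 2 Im(a* b)/(|a|²+|b|²) with a = i, b = -2.
a* b = 2i, so ⟨σ_y⟩ = 4/5.
⟨S_y⟩ = (ħ/2)·⟨σ_y⟩.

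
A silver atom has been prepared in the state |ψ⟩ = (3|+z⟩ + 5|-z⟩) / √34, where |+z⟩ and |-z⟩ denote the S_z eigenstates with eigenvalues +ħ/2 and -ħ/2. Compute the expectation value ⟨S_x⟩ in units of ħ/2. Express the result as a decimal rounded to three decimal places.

⟨σ_x⟩ = 2 Re(a* b)/(|a|²+|b|²) with a = 3, b = 5.
a* b = 15, so ⟨σ_x⟩ = 30/34.
⟨S_x⟩ = (ħ/2)·⟨σ_x⟩.

0.882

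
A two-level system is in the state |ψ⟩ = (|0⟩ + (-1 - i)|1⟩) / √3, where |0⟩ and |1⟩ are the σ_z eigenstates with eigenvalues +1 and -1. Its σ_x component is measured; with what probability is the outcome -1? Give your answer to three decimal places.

0.833

|-x⟩ = (|0⟩ - |1⟩)/√2, so ⟨-x|ψ⟩ = (2 + i) / (√2·√3).
P = |2 + i|² / 6 = 5/6.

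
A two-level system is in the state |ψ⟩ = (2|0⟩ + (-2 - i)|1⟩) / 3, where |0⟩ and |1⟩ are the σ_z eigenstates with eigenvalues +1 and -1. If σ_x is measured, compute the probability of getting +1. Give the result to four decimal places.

0.0556

|+x⟩ = (|0⟩ + |1⟩)/√2, so ⟨+x|ψ⟩ = (-i) / (√2·3).
P = |-i|² / 18 = 1/18.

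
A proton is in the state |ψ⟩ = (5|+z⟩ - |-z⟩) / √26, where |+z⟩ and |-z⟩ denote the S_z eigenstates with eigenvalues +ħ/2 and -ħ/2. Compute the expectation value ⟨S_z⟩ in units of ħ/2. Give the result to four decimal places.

⟨σ_z⟩ = |a|² - |b|² divided by |a|²+|b|², with a, b the |+z⟩, |-z⟩ amplitudes.
= (25 - 1)/26 = 24/26.
⟨S_z⟩ = (ħ/2)·⟨σ_z⟩.

0.9231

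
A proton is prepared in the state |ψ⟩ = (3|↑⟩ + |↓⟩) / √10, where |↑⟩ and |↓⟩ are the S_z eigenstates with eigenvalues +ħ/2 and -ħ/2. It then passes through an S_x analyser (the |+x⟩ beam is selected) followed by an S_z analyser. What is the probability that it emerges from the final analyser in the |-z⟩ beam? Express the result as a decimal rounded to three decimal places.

0.400

First analyser (S_x): P(|+x⟩) = |⟨+x|ψ⟩|² = 16/20.
After stage 1 the state is |+x⟩; P(|-z⟩) = |⟨-z|+x⟩|² = 1/2.
Joint probability = 16/20 × 1/2 = 0.400.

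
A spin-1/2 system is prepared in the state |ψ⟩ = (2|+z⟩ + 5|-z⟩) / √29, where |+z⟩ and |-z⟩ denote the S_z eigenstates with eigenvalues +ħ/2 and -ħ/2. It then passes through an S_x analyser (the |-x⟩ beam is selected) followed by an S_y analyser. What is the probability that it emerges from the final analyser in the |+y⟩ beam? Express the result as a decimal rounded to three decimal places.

0.078

First analyser (S_x): P(|-x⟩) = |⟨-x|ψ⟩|² = 9/58.
After stage 1 the state is |-x⟩; P(|+y⟩) = |⟨+y|-x⟩|² = 1/2.
Joint probability = 9/58 × 1/2 = 0.078.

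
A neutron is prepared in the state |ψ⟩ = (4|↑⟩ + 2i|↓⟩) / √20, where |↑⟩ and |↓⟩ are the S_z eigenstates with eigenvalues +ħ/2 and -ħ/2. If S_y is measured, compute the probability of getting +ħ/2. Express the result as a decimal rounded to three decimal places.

0.900

|+y⟩ = (|↑⟩ + i|↓⟩)/√2, so ⟨+y|ψ⟩ = (6) / (√2·√20).
P = |6|² / 40 = 36/40.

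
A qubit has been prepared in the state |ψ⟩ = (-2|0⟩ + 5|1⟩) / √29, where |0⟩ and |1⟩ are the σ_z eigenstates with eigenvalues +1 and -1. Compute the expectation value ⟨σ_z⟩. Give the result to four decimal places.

-0.7241

⟨σ_z⟩ = |a|² - |b|² divided by |a|²+|b|², with a, b the |0⟩, |1⟩ amplitudes.
= (4 - 25)/29 = -21/29.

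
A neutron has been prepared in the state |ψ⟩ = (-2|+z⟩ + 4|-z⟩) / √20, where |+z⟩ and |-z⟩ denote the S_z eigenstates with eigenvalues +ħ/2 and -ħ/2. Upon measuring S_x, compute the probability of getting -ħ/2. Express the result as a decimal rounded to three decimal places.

0.900

|-x⟩ = (|+z⟩ - |-z⟩)/√2, so ⟨-x|ψ⟩ = (-6) / (√2·√20).
P = |-6|² / 40 = 36/40.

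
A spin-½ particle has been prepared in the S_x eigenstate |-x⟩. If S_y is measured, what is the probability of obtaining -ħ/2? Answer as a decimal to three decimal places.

0.500

In the S_z basis, |-x⟩ = (|↑⟩ - |↓⟩)/√2 and |-y⟩ = (|↑⟩ - i|↓⟩)/√2.
|⟨-y|-x⟩|² = 1/2.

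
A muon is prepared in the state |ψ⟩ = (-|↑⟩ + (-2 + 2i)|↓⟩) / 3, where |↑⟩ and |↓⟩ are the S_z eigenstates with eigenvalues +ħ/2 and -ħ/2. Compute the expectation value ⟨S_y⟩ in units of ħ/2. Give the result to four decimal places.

-0.4444

⟨σ_y⟩ = 2 Im(a* b)/(|a|²+|b|²) with a = -1, b = (-2 + 2i).
a* b = (2 - 2i), so ⟨σ_y⟩ = -4/9.
⟨S_y⟩ = (ħ/2)·⟨σ_y⟩.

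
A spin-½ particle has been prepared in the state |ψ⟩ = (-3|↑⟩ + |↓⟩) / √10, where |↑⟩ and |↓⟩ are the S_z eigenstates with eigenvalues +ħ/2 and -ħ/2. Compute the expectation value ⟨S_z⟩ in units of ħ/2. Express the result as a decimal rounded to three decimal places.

0.800

⟨σ_z⟩ = |a|² - |b|² divided by |a|²+|b|², with a, b the |↑⟩, |↓⟩ amplitudes.
= (9 - 1)/10 = 8/10.
⟨S_z⟩ = (ħ/2)·⟨σ_z⟩.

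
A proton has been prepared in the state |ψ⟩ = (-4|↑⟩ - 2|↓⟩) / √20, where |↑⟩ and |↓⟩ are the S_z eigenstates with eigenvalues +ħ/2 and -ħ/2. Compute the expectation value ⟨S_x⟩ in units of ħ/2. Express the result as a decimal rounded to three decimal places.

0.800

⟨σ_x⟩ = 2 Re(a* b)/(|a|²+|b|²) with a = -4, b = -2.
a* b = 8, so ⟨σ_x⟩ = 16/20.
⟨S_x⟩ = (ħ/2)·⟨σ_x⟩.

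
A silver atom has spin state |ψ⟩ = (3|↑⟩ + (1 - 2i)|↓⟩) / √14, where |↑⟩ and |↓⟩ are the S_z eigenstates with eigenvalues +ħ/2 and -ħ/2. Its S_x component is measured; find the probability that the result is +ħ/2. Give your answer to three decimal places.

0.714

|+x⟩ = (|↑⟩ + |↓⟩)/√2, so ⟨+x|ψ⟩ = (4 - 2i) / (√2·√14).
P = |4 - 2i|² / 28 = 20/28.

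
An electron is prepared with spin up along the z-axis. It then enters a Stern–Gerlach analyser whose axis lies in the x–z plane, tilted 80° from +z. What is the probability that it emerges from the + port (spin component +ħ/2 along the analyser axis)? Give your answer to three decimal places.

For spin-½, the probability of finding spin-up along an axis at angle θ to the initial spin direction is cos²(θ/2); spin-down is sin²(θ/2).
θ = 80°, so P = cos²(40°) ≈ 0.587.

0.587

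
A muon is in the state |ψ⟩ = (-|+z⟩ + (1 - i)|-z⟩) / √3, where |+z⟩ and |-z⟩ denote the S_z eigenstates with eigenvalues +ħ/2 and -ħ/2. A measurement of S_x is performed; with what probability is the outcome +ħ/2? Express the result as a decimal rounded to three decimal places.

0.167

|+x⟩ = (|+z⟩ + |-z⟩)/√2, so ⟨+x|ψ⟩ = (-i) / (√2·√3).
P = |-i|² / 6 = 1/6.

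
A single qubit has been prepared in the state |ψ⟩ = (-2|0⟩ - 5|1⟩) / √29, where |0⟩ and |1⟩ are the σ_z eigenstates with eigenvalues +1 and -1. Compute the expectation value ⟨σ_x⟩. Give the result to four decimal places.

0.6897

⟨σ_x⟩ = 2 Re(a* b)/(|a|²+|b|²) with a = -2, b = -5.
a* b = 10, so ⟨σ_x⟩ = 20/29.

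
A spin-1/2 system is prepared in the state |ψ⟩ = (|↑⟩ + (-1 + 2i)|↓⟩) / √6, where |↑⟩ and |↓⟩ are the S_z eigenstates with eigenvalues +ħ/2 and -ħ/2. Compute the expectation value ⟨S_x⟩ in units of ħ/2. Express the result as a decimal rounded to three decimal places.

-0.333

⟨σ_x⟩ = 2 Re(a* b)/(|a|²+|b|²) with a = 1, b = (-1 + 2i).
a* b = (-1 + 2i), so ⟨σ_x⟩ = -2/6.
⟨S_x⟩ = (ħ/2)·⟨σ_x⟩.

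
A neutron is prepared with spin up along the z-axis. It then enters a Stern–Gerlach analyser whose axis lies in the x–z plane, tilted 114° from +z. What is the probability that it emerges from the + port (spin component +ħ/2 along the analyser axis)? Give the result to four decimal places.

0.2966

For spin-½, the probability of finding spin-up along an axis at angle θ to the initial spin direction is cos²(θ/2); spin-down is sin²(θ/2).
θ = 114°, so P = cos²(57°) ≈ 0.2966.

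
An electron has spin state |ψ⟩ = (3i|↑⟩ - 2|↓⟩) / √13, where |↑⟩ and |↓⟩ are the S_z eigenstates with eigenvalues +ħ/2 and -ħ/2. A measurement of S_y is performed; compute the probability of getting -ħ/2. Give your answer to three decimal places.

|-y⟩ = (|↑⟩ - i|↓⟩)/√2, so ⟨-y|ψ⟩ = (i) / (√2·√13).
P = |i|² / 26 = 1/26.

0.038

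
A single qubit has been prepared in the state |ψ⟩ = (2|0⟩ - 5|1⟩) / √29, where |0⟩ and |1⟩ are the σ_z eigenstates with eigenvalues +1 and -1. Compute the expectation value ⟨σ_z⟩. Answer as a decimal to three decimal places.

⟨σ_z⟩ = |a|² - |b|² divided by |a|²+|b|², with a, b the |0⟩, |1⟩ amplitudes.
= (4 - 25)/29 = -21/29.

-0.724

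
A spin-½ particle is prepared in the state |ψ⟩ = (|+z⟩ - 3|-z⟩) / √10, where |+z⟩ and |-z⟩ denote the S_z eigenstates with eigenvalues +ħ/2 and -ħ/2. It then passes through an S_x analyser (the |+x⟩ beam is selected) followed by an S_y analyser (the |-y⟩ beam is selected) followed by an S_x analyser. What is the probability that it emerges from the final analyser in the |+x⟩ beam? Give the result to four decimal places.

0.0500

First analyser (S_x): P(|+x⟩) = |⟨+x|ψ⟩|² = 4/20.
After stage 1 the state is |+x⟩; P(|-y⟩) = |⟨-y|+x⟩|² = 1/2.
After stage 2 the state is |-y⟩; P(|+x⟩) = |⟨+x|-y⟩|² = 1/2.
Joint probability = 4/20 × 1/2 × 1/2 = 0.0500.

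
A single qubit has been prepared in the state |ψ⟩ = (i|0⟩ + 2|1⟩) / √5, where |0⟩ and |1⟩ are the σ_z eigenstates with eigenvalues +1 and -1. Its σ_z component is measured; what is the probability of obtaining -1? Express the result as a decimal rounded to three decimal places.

The -1 outcome corresponds to |1⟩. Its amplitude in |ψ⟩ is 2/√5.
P = |2|² / 5 = 4/5.

0.800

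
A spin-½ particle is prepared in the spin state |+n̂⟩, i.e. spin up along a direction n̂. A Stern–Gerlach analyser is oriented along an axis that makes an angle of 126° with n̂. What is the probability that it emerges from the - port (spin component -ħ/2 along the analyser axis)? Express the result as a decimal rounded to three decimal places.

0.794

For spin-½, the probability of finding spin-up along an axis at angle θ to the initial spin direction is cos²(θ/2); spin-down is sin²(θ/2).
θ = 126°, so P = sin²(63°) ≈ 0.794.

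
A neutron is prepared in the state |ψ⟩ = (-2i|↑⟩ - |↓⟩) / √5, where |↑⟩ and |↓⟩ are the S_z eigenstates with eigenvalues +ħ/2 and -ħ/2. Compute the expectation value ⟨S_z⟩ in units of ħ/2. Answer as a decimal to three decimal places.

0.600

⟨σ_z⟩ = |a|² - |b|² divided by |a|²+|b|², with a, b the |↑⟩, |↓⟩ amplitudes.
= (4 - 1)/5 = 3/5.
⟨S_z⟩ = (ħ/2)·⟨σ_z⟩.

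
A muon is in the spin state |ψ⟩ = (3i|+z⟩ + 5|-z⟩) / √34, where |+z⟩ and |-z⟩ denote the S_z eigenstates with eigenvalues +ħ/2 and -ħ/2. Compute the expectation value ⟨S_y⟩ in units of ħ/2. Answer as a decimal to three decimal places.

-0.882

⟨σ_y⟩ = 2 Im(a* b)/(|a|²+|b|²) with a = 3i, b = 5.
a* b = -15i, so ⟨σ_y⟩ = -30/34.
⟨S_y⟩ = (ħ/2)·⟨σ_y⟩.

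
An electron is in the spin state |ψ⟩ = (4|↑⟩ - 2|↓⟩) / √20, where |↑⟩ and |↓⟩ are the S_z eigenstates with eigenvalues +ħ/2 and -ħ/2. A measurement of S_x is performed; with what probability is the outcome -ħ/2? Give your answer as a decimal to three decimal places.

|-x⟩ = (|↑⟩ - |↓⟩)/√2, so ⟨-x|ψ⟩ = (6) / (√2·√20).
P = |6|² / 40 = 36/40.

0.900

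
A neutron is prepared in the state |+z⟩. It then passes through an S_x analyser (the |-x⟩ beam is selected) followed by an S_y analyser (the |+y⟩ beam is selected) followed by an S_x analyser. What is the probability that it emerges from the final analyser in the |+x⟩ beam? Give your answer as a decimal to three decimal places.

First analyser (S_x): from |+z⟩, P(|-x⟩) = 1/2.
After stage 1 the state is |-x⟩; P(|+y⟩) = |⟨+y|-x⟩|² = 1/2.
After stage 2 the state is |+y⟩; P(|+x⟩) = |⟨+x|+y⟩|² = 1/2.
Joint probability = 1/2 × 1/2 × 1/2 = 0.125.

0.125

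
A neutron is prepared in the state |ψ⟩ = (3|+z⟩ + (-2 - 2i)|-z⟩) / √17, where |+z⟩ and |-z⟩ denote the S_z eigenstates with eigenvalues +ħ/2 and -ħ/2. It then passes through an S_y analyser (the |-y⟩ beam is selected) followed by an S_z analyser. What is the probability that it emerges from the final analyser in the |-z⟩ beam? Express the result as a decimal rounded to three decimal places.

0.426

First analyser (S_y): P(|-y⟩) = |⟨-y|ψ⟩|² = 29/34.
After stage 1 the state is |-y⟩; P(|-z⟩) = |⟨-z|-y⟩|² = 1/2.
Joint probability = 29/34 × 1/2 = 0.426.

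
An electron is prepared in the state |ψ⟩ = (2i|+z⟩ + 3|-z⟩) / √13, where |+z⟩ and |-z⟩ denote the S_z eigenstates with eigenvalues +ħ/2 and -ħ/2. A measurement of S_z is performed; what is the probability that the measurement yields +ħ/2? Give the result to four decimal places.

0.3077

The +ħ/2 outcome corresponds to |+z⟩. Its amplitude in |ψ⟩ is 2i/√13.
P = |2i|² / 13 = 4/13.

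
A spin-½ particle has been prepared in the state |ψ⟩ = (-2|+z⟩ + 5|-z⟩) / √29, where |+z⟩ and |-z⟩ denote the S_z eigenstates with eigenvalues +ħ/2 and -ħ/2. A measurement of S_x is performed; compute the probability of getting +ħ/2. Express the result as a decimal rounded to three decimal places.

0.155

|+x⟩ = (|+z⟩ + |-z⟩)/√2, so ⟨+x|ψ⟩ = (3) / (√2·√29).
P = |3|² / 58 = 9/58.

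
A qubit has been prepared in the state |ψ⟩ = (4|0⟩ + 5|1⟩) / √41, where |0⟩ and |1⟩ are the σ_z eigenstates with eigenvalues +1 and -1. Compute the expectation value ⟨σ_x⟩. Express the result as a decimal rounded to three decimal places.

0.976

⟨σ_x⟩ = 2 Re(a* b)/(|a|²+|b|²) with a = 4, b = 5.
a* b = 20, so ⟨σ_x⟩ = 40/41.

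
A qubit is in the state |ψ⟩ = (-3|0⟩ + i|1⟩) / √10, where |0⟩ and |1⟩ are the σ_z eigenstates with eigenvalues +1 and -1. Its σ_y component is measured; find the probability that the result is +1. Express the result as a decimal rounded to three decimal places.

|+y⟩ = (|0⟩ + i|1⟩)/√2, so ⟨+y|ψ⟩ = (-2) / (√2·√10).
P = |-2|² / 20 = 4/20.

0.200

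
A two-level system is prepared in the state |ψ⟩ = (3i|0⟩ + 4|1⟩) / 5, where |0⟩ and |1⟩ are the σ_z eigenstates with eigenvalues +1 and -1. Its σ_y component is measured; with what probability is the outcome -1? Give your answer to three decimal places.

0.980

|-y⟩ = (|0⟩ - i|1⟩)/√2, so ⟨-y|ψ⟩ = (7i) / (√2·5).
P = |7i|² / 50 = 49/50.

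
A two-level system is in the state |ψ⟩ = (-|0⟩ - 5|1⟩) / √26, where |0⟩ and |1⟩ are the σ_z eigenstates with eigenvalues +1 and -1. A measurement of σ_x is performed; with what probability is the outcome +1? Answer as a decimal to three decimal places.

|+x⟩ = (|0⟩ + |1⟩)/√2, so ⟨+x|ψ⟩ = (-6) / (√2·√26).
P = |-6|² / 52 = 36/52.

0.692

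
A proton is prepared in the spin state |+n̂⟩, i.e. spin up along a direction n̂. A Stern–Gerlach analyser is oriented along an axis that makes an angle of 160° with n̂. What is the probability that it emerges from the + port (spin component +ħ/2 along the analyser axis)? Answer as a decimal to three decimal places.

0.030

For spin-½, the probability of finding spin-up along an axis at angle θ to the initial spin direction is cos²(θ/2); spin-down is sin²(θ/2).
θ = 160°, so P = cos²(80°) ≈ 0.030.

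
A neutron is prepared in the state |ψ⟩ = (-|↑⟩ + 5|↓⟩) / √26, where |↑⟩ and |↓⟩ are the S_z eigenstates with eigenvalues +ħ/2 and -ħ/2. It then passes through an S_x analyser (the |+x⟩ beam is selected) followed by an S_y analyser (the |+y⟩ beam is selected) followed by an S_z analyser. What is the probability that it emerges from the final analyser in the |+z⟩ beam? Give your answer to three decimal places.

First analyser (S_x): P(|+x⟩) = |⟨+x|ψ⟩|² = 16/52.
After stage 1 the state is |+x⟩; P(|+y⟩) = |⟨+y|+x⟩|² = 1/2.
After stage 2 the state is |+y⟩; P(|+z⟩) = |⟨+z|+y⟩|² = 1/2.
Joint probability = 16/52 × 1/2 × 1/2 = 0.077.

0.077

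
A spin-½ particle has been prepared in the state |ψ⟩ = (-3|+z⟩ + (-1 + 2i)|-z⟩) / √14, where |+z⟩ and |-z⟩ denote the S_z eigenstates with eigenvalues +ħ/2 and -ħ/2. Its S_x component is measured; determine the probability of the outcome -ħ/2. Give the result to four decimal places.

|-x⟩ = (|+z⟩ - |-z⟩)/√2, so ⟨-x|ψ⟩ = (-2 - 2i) / (√2·√14).
P = |-2 - 2i|² / 28 = 8/28.

0.2857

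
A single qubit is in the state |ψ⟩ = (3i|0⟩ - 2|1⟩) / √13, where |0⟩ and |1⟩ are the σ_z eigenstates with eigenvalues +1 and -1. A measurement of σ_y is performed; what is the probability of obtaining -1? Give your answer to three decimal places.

0.038

|-y⟩ = (|0⟩ - i|1⟩)/√2, so ⟨-y|ψ⟩ = (i) / (√2·√13).
P = |i|² / 26 = 1/26.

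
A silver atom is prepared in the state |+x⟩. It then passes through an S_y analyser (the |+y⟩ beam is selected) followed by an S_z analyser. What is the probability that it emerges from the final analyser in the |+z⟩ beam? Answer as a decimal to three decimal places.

0.250

First analyser (S_y): from |+x⟩, P(|+y⟩) = 1/2.
After stage 1 the state is |+y⟩; P(|+z⟩) = |⟨+z|+y⟩|² = 1/2.
Joint probability = 1/2 × 1/2 = 0.250.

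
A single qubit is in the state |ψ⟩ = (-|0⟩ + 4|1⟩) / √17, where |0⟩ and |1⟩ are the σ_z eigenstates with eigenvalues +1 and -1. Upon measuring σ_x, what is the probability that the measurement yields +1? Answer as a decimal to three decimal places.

|+x⟩ = (|0⟩ + |1⟩)/√2, so ⟨+x|ψ⟩ = (3) / (√2·√17).
P = |3|² / 34 = 9/34.

0.265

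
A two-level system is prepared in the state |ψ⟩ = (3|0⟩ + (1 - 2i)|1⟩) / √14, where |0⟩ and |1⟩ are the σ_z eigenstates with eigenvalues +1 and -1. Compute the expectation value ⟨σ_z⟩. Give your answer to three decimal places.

⟨σ_z⟩ = |a|² - |b|² divided by |a|²+|b|², with a, b the |0⟩, |1⟩ amplitudes.
= (9 - 5)/14 = 4/14.

0.286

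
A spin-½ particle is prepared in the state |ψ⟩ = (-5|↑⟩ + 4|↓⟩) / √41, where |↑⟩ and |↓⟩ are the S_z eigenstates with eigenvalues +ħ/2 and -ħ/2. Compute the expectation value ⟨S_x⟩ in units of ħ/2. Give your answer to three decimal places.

-0.976

⟨σ_x⟩ = 2 Re(a* b)/(|a|²+|b|²) with a = -5, b = 4.
a* b = -20, so ⟨σ_x⟩ = -40/41.
⟨S_x⟩ = (ħ/2)·⟨σ_x⟩.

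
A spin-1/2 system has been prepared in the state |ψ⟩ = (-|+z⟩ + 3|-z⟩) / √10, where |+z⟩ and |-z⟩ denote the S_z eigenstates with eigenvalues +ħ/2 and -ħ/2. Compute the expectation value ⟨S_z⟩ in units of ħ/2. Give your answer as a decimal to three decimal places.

-0.800

⟨σ_z⟩ = |a|² - |b|² divided by |a|²+|b|², with a, b the |+z⟩, |-z⟩ amplitudes.
= (1 - 9)/10 = -8/10.
⟨S_z⟩ = (ħ/2)·⟨σ_z⟩.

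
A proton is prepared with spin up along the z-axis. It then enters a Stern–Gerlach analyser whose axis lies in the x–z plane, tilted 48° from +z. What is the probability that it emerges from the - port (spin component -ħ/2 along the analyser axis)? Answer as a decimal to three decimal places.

For spin-½, the probability of finding spin-up along an axis at angle θ to the initial spin direction is cos²(θ/2); spin-down is sin²(θ/2).
θ = 48°, so P = sin²(24°) ≈ 0.165.

0.165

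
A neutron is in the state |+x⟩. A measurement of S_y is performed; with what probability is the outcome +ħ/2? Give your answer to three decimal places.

In the S_z basis, |+x⟩ = (|↑⟩ + |↓⟩)/√2 and |+y⟩ = (|↑⟩ + i|↓⟩)/√2.
|⟨+y|+x⟩|² = 1/2.

0.500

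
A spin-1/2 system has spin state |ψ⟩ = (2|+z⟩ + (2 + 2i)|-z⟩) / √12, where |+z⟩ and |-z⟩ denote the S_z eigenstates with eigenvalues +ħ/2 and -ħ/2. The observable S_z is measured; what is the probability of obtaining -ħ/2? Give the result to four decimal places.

0.6667

The -ħ/2 outcome corresponds to |-z⟩. Its amplitude in |ψ⟩ is (2 + 2i)/√12.
P = |2 + 2i|² / 12 = 8/12.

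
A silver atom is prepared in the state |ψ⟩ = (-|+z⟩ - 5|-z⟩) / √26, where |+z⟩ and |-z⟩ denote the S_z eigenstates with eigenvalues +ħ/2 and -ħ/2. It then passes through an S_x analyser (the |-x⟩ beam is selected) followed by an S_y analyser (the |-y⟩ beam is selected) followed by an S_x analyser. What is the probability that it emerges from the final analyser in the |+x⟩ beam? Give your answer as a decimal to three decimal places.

First analyser (S_x): P(|-x⟩) = |⟨-x|ψ⟩|² = 16/52.
After stage 1 the state is |-x⟩; P(|-y⟩) = |⟨-y|-x⟩|² = 1/2.
After stage 2 the state is |-y⟩; P(|+x⟩) = |⟨+x|-y⟩|² = 1/2.
Joint probability = 16/52 × 1/2 × 1/2 = 0.077.

0.077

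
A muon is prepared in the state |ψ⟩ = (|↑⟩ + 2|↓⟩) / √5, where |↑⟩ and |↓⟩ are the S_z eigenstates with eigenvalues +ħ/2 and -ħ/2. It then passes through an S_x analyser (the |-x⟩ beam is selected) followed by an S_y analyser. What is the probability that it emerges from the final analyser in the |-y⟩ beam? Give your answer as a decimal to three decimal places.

First analyser (S_x): P(|-x⟩) = |⟨-x|ψ⟩|² = 1/10.
After stage 1 the state is |-x⟩; P(|-y⟩) = |⟨-y|-x⟩|² = 1/2.
Joint probability = 1/10 × 1/2 = 0.050.

0.050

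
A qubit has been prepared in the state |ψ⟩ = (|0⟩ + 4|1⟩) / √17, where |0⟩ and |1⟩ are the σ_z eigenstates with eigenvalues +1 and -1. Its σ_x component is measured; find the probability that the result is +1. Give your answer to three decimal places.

|+x⟩ = (|0⟩ + |1⟩)/√2, so ⟨+x|ψ⟩ = (5) / (√2·√17).
P = |5|² / 34 = 25/34.

0.735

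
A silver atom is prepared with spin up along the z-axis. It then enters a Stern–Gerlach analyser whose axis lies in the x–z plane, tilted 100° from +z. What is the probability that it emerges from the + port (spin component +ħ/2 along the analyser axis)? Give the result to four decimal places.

0.4132

For spin-½, the probability of finding spin-up along an axis at angle θ to the initial spin direction is cos²(θ/2); spin-down is sin²(θ/2).
θ = 100°, so P = cos²(50°) ≈ 0.4132.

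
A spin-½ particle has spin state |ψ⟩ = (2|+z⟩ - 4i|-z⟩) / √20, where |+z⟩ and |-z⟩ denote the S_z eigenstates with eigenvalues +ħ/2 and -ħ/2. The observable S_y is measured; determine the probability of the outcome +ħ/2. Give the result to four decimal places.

|+y⟩ = (|+z⟩ + i|-z⟩)/√2, so ⟨+y|ψ⟩ = (-2) / (√2·√20).
P = |-2|² / 40 = 4/40.

0.1000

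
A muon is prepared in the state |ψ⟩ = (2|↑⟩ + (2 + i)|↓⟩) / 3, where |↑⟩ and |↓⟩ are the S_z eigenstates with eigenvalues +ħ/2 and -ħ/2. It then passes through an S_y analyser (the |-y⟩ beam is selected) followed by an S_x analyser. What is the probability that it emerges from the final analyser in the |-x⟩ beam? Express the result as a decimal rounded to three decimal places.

0.139

First analyser (S_y): P(|-y⟩) = |⟨-y|ψ⟩|² = 5/18.
After stage 1 the state is |-y⟩; P(|-x⟩) = |⟨-x|-y⟩|² = 1/2.
Joint probability = 5/18 × 1/2 = 0.139.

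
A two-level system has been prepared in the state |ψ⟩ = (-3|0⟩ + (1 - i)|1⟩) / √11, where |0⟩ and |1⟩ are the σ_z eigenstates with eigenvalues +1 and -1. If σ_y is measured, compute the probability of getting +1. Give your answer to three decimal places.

0.773

|+y⟩ = (|0⟩ + i|1⟩)/√2, so ⟨+y|ψ⟩ = (-4 - i) / (√2·√11).
P = |-4 - i|² / 22 = 17/22.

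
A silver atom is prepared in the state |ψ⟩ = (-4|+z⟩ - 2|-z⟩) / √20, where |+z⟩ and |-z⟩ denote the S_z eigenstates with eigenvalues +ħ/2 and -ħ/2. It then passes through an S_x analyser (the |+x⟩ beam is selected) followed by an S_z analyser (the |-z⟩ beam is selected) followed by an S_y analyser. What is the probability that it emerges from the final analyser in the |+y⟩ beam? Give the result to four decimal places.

0.2250

First analyser (S_x): P(|+x⟩) = |⟨+x|ψ⟩|² = 36/40.
After stage 1 the state is |+x⟩; P(|-z⟩) = |⟨-z|+x⟩|² = 1/2.
After stage 2 the state is |-z⟩; P(|+y⟩) = |⟨+y|-z⟩|² = 1/2.
Joint probability = 36/40 × 1/2 × 1/2 = 0.2250.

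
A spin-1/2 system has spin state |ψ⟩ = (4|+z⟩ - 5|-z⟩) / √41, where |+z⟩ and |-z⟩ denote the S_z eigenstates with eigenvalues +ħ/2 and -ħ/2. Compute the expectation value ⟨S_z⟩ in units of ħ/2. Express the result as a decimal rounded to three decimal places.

-0.220

⟨σ_z⟩ = |a|² - |b|² divided by |a|²+|b|², with a, b the |+z⟩, |-z⟩ amplitudes.
= (16 - 25)/41 = -9/41.
⟨S_z⟩ = (ħ/2)·⟨σ_z⟩.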